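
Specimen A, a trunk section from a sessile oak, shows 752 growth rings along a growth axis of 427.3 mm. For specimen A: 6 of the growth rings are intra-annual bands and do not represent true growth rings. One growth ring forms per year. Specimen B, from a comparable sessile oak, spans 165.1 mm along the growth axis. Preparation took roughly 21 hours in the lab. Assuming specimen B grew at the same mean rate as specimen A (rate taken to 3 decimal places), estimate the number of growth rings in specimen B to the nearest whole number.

Specimen A: adjusted count: 752 − 6 = 746 growth rings.
A: 427.3 mm over 746 years gives 427.3 / 746 ≈ 0.573 mm/yr.
Specimen B: 165.1 mm / 0.573 mm per year = 288.13 years ≈ 288 growth rings.

288 growth rings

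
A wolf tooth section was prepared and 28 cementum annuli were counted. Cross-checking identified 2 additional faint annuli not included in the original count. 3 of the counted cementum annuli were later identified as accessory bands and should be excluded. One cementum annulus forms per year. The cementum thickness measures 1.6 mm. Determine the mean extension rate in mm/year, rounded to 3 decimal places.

0.059 mm/year

Adjusted count: 28 − 3 + 2 = 27 cementum annuli.
Mean rate = 1.6 mm / 27 years ≈ 0.059 mm/year.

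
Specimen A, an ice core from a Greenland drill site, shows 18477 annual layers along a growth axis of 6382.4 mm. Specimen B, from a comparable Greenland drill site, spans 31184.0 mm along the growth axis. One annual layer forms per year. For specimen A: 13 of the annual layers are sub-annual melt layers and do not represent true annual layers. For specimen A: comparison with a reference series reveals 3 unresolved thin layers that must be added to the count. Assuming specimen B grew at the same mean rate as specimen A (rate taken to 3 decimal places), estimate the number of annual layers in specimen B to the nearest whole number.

90127 annual layers

Specimen A: after corrections the count is 18477 − 13 + 3 = 18467 annual layers.
A: 6382.4 mm over 18467 years gives 6382.4 / 18467 ≈ 0.346 mm/year.
Specimen B: 31184.0 mm / 0.346 mm per year = 90127.17 years ≈ 90127 annual layers.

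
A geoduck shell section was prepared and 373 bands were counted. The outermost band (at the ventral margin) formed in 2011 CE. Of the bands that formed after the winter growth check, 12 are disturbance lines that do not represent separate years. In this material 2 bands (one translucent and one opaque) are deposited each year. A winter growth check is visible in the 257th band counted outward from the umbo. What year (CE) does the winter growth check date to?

Between band 257 and the ventral margin there are 373 − 257 = 116 bands.
Excluding 12 false bands: 116 − 12 = 104.
104 bands at 2 per year is 104 / 2 = 52 years.
2011 − 52 = 1959 CE.

1959 CE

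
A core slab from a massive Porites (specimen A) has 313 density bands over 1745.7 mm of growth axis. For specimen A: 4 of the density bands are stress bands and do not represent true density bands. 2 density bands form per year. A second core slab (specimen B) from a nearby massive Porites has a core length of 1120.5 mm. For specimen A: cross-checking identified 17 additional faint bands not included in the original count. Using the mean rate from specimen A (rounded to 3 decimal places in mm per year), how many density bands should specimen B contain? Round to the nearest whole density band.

209 density bands

Specimen A: after corrections the count is 313 − 4 + 17 = 326 density bands.
Specimen A: 326 density bands at 2 per year is 326 / 2 = 163 years.
A: 1745.7 mm over 163 years gives 1745.7 / 163 ≈ 10.710 mm/yr.
Specimen B: 1120.5 mm / 10.710 mm per year = 104.62 years; at 2 density bands per year that is 104.62 × 2 ≈ 209 density bands.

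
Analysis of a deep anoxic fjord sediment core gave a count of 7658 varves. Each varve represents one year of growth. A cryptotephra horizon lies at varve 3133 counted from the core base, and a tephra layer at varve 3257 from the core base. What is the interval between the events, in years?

124 years

3257 − 3133 = 124 varves lie between the two events.
At one varve per year, 124 years elapsed between them.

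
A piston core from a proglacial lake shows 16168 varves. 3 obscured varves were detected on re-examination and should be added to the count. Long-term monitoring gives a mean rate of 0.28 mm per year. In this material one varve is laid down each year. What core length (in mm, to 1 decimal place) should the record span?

4527.9 mm

Correcting the raw count gives 16168 + 3 = 16171 true varves.
Length ≈ 0.28 × 16171 = 4527.9 mm.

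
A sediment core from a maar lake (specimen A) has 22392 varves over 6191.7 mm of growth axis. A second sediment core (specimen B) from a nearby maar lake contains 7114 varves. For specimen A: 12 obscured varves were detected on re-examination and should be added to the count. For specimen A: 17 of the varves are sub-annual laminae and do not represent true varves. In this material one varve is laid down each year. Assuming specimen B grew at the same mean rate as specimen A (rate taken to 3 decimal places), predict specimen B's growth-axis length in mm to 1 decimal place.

1970.6 mm

Specimen A: adjusted count: 22392 − 17 + 12 = 22387 varves.
A: 6191.7 mm over 22387 years gives 6191.7 / 22387 ≈ 0.277 mm/year.
Length of B = 0.277 × 7114 = 1970.6 mm.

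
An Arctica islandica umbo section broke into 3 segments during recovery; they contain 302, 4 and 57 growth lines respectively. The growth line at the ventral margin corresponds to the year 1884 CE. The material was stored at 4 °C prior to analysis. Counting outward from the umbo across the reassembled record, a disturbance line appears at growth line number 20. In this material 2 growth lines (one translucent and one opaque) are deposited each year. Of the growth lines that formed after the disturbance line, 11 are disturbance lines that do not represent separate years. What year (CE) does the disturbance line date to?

1718 CE

Total growth lines = 302 + 4 + 57 = 363.
363 − 20 = 343 growth lines lie beyond the disturbance line toward the ventral margin.
343 − 11 false = 332 true growth lines after the disturbance line.
With 2 growth lines per year, 332 / 2 = 166 years.
1884 − 166 = 1718 CE.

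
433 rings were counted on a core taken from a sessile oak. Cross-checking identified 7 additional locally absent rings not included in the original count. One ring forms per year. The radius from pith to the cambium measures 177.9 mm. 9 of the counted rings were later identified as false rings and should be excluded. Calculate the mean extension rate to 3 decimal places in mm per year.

0.413 mm per year

True ring count = 433 − 9 + 7 = 431.
Mean rate = 177.9 mm / 431 years ≈ 0.413 mm per year.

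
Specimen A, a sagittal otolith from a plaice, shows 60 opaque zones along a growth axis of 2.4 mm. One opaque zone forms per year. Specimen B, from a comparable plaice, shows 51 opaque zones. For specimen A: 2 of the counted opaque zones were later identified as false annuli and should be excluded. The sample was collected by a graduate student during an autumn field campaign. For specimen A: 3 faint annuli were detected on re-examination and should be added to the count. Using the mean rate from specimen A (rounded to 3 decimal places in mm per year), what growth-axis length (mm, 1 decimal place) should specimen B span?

Specimen A: true opaque zone count = 60 − 2 + 3 = 61.
A: 2.4 mm over 61 years gives 2.4 / 61 ≈ 0.039 mm per year.
Length of B = 0.039 × 51 = 2.0 mm.

2.0 mm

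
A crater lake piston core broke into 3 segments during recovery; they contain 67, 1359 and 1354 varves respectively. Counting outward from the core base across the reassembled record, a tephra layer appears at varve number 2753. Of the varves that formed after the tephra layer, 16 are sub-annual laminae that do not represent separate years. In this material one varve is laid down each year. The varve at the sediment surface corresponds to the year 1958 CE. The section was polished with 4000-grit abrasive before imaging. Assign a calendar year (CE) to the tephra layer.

1947 CE

Total varves = 67 + 1359 + 1354 = 2780.
Between varve 2753 and the sediment surface there are 2780 − 2753 = 27 varves.
Excluding 16 false varves: 27 − 16 = 11.
The varve at the sediment surface is 1958 CE, so the tephra layer dates to 1958 − 11 = 1947 CE.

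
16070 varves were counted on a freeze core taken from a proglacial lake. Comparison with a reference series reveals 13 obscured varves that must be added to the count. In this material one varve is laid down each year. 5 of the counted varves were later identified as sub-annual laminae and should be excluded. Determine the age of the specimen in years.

Adjusted count: 16070 − 5 + 13 = 16078 varves.
With a one-to-one varve periodicity this is 16078 years.

16078 years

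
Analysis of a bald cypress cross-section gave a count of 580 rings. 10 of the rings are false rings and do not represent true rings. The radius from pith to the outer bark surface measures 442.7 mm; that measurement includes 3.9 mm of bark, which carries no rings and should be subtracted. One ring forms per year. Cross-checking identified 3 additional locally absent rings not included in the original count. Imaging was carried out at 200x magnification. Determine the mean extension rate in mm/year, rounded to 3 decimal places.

Adjusted count: 580 − 10 + 3 = 573 rings.
The growth record spans 442.7 − 3.9 = 438.8 mm.
Extension rate ≈ 438.8 / 573 = 0.766 mm/year.

0.766 mm/year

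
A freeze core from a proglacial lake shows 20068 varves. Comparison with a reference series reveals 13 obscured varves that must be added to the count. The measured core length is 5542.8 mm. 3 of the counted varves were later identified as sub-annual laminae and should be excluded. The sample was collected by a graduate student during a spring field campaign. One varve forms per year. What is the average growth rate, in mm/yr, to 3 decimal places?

0.276 mm/yr

Correcting the raw count gives 20068 − 3 + 13 = 20078 true varves.
Extension rate ≈ 5542.8 / 20078 = 0.276 mm/yr.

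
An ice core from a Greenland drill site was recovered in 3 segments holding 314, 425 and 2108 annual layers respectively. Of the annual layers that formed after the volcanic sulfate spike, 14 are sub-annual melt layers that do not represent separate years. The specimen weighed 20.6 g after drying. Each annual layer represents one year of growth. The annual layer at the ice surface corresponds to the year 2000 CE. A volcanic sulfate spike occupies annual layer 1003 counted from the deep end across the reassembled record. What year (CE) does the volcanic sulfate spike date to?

170 CE

Total annual layers = 314 + 425 + 2108 = 2847.
2847 − 1003 = 1844 annual layers lie beyond the volcanic sulfate spike toward the ice surface.
Removing the 14 false annual layers leaves 1844 − 14 = 1830 true annual layers beyond the volcanic sulfate spike.
Counting back 1830 years from 2000 CE places the volcanic sulfate spike in 2000 − 1830 = 170 CE.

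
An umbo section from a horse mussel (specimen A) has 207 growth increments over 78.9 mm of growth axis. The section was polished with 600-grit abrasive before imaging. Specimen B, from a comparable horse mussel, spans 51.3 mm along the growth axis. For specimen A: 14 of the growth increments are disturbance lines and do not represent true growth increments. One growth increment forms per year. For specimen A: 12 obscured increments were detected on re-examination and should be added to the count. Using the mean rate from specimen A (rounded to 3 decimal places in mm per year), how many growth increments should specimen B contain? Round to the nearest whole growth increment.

133 growth increments

Specimen A: true growth increment count = 207 − 14 + 12 = 205.
A: Extension rate ≈ 78.9 / 205 = 0.385 mm/year.
Specimen B: 51.3 mm / 0.385 mm per year = 133.25 years ≈ 133 growth increments.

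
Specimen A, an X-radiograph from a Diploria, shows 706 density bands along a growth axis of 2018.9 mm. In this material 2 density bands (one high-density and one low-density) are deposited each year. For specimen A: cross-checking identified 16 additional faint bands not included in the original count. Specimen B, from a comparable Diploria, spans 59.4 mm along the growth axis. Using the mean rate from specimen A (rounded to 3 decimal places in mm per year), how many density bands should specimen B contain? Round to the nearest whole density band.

Specimen A: correcting the raw count gives 706 + 16 = 722 true density bands.
Specimen A: with 2 density bands per year, 722 / 2 = 361 years.
A: Mean rate = 2018.9 mm / 361 years ≈ 5.593 mm/year.
B spans 59.4 / 5.593 = 10.62 years; at 2 density bands per year that is 10.62 × 2 ≈ 21 density bands.

21 density bands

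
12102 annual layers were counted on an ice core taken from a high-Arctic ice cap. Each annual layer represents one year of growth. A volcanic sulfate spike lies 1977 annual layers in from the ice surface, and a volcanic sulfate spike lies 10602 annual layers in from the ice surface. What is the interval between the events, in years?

10602 − 1977 = 8625 annual layers lie between the two events.
That is 8625 years at one annual layer per year.

8625 years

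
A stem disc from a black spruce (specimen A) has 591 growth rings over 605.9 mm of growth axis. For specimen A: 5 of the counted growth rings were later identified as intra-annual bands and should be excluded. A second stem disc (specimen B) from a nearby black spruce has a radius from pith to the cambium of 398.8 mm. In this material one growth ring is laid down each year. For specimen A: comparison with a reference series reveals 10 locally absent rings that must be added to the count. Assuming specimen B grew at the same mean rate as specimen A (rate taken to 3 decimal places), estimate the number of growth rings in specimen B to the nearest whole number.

392 growth rings

Specimen A: adjusted count: 591 − 5 + 10 = 596 growth rings.
A: Extension rate ≈ 605.9 / 596 = 1.017 mm/yr.
For B, 398.8 / 1.017 = 392.13 years ≈ 392 growth rings.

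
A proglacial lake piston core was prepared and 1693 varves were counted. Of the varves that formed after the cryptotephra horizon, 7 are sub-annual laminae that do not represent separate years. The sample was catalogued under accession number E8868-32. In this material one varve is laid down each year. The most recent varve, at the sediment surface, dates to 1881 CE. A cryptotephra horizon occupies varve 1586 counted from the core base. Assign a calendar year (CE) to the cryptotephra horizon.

1781 CE

1693 − 1586 = 107 varves lie beyond the cryptotephra horizon toward the sediment surface.
Excluding 7 false varves: 107 − 7 = 100.
1881 − 100 = 1781 CE.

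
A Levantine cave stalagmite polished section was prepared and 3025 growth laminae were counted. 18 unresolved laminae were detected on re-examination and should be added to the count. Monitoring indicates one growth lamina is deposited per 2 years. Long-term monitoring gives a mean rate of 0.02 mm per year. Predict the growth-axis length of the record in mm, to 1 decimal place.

121.7 mm

After corrections the count is 3025 + 18 = 3043 growth laminae.
3043 growth laminae at 2 years each span 3043 × 2 = 6086 years.
Predicted length = 0.02 mm/year × 6086 years = 121.7 mm.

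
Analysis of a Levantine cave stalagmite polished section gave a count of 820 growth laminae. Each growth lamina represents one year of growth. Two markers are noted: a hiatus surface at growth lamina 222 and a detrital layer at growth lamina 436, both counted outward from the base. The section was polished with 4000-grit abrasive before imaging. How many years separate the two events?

436 − 222 = 214 growth laminae lie between the two events.
That is 214 years at one growth lamina per year.

214 years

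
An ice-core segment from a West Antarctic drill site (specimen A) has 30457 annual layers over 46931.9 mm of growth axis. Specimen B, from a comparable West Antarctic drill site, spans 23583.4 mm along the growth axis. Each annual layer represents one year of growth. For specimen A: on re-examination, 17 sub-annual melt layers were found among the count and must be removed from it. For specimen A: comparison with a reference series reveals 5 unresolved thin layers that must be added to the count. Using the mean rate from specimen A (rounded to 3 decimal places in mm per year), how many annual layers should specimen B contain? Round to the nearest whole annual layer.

15294 annual layers

Specimen A: after corrections the count is 30457 − 17 + 5 = 30445 annual layers.
A: Mean rate = 46931.9 mm / 30445 years ≈ 1.542 mm/year.
Specimen B: 23583.4 mm / 1.542 mm per year = 15294.03 years ≈ 15294 annual layers.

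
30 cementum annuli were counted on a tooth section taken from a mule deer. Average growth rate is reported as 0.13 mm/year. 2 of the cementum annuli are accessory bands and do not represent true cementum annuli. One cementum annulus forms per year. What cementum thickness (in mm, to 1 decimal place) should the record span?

Adjusted count: 30 − 2 = 28 cementum annuli.
Predicted length = 0.13 mm/year × 28 years = 3.6 mm.

3.6 mm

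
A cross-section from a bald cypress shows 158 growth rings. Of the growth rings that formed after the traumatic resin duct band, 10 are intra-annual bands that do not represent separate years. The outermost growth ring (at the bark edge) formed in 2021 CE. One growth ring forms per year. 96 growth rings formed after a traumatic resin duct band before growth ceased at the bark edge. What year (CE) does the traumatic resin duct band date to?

96 growth rings formed after the traumatic resin duct band.
96 − 10 false = 86 true growth rings after the traumatic resin duct band.
Counting back 86 years from 2021 CE places the traumatic resin duct band in 2021 − 86 = 1935 CE.

1935 CE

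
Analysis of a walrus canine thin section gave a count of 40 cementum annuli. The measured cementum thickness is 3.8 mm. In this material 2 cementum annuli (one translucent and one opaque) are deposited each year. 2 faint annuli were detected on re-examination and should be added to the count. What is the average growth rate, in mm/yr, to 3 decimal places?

After corrections the count is 40 + 2 = 42 cementum annuli.
Dividing by 2 cementum annuli per year: 42 / 2 = 21 years.
3.8 mm over 21 years gives 3.8 / 21 ≈ 0.181 mm/yr.

0.181 mm/yr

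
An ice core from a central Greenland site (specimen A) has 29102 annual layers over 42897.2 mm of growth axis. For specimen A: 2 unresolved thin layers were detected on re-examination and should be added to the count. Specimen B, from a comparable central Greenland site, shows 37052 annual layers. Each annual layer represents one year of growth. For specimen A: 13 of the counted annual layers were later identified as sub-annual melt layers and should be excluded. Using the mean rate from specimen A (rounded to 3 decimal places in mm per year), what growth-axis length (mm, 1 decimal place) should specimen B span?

Specimen A: true annual layer count = 29102 − 13 + 2 = 29091.
A: Mean rate = 42897.2 mm / 29091 years ≈ 1.475 mm/yr.
B's length ≈ 1.475 × 37052 = 54651.7 mm.

54651.7 mm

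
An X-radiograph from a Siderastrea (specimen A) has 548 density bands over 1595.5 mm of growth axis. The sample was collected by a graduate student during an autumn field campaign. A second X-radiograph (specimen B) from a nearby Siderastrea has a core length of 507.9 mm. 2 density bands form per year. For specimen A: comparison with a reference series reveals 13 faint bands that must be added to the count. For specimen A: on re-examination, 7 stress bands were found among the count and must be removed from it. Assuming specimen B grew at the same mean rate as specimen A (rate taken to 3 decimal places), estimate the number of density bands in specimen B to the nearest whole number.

176 density bands

Specimen A: adjusted count: 548 − 7 + 13 = 554 density bands.
Specimen A: dividing by 2 density bands per year: 554 / 2 = 277 years.
A: Mean rate = 1595.5 mm / 277 years ≈ 5.760 mm per year.
B spans 507.9 / 5.760 = 88.18 years; at 2 density bands per year that is 88.18 × 2 ≈ 176 density bands.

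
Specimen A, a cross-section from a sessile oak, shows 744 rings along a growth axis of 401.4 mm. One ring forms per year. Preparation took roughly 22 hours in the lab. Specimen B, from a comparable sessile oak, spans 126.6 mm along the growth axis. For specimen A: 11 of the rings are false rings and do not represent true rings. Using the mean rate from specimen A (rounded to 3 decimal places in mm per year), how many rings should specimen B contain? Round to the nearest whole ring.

231 rings

Specimen A: true ring count = 744 − 11 = 733.
A: Extension rate ≈ 401.4 / 733 = 0.548 mm per year.
For B, 126.6 / 0.548 = 231.02 years ≈ 231 rings.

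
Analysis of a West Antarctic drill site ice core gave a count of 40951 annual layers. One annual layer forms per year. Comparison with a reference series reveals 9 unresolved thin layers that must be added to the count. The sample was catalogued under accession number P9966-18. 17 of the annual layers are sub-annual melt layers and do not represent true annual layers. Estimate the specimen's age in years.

40943 years

True annual layer count = 40951 − 17 + 9 = 40943.
One annual layer per year makes the duration 40943 years.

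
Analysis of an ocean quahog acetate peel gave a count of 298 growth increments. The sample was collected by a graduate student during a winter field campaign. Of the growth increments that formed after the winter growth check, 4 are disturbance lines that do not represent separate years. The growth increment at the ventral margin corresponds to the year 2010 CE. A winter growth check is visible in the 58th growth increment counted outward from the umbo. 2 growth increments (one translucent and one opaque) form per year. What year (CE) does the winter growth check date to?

1892 CE

The winter growth check sits at growth increment 58 from the umbo, so 298 − 58 = 240 growth increments formed after it.
240 − 4 false = 236 true growth increments after the winter growth check.
With 2 growth increments per year, 236 / 2 = 118 years.
2010 − 118 = 1892 CE.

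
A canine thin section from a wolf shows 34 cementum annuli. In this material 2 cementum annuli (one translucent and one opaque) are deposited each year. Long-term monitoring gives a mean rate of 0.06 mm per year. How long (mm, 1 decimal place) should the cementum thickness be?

With 2 cementum annuli per year, 34 / 2 = 17 years.
17 years at 0.06 mm/year gives 0.06 × 17 = 1.0 mm.

1.0 mm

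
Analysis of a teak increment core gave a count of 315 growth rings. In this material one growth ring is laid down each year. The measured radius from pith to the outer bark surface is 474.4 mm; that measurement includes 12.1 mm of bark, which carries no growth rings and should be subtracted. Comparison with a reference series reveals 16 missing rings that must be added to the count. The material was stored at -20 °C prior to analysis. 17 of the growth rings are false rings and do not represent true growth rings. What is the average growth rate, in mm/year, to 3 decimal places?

Adjusted count: 315 − 17 + 16 = 314 growth rings.
The growth record spans 474.4 − 12.1 = 462.3 mm.
Mean rate = 462.3 mm / 314 years ≈ 1.472 mm/year.

1.472 mm/year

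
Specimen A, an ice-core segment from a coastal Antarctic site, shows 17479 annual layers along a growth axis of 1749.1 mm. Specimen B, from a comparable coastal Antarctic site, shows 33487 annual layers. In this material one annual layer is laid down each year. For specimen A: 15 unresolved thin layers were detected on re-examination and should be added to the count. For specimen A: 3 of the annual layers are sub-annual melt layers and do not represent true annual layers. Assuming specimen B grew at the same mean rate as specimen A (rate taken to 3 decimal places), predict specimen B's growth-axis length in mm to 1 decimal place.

Specimen A: true annual layer count = 17479 − 3 + 15 = 17491.
A: Mean rate = 1749.1 mm / 17491 years ≈ 0.100 mm/yr.
B's length ≈ 0.100 × 33487 = 3348.7 mm.

3348.7 mm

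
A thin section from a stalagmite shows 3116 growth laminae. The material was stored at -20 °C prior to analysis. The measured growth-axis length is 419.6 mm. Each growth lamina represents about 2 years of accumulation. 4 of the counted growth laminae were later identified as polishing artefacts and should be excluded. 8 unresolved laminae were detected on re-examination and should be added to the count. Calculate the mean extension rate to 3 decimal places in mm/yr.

Correcting the raw count gives 3116 − 4 + 8 = 3120 true growth laminae.
Multiplying by 2 years per growth lamina: 3120 × 2 = 6240 years.
Mean rate = 419.6 mm / 6240 years ≈ 0.067 mm/yr.

0.067 mm/yr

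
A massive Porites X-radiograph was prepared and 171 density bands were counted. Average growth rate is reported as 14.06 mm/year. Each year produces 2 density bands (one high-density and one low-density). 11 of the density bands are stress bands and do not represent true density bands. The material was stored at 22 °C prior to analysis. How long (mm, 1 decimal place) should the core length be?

Adjusted count: 171 − 11 = 160 density bands.
Dividing by 2 density bands per year: 160 / 2 = 80 years.
80 years at 14.06 mm/year gives 14.06 × 80 = 1124.8 mm.

1124.8 mm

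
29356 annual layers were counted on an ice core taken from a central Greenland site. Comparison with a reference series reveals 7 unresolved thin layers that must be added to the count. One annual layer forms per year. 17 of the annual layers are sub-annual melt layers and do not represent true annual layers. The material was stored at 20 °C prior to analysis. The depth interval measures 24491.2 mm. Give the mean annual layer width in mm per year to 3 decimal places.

True annual layer count = 29356 − 17 + 7 = 29346.
Extension rate ≈ 24491.2 / 29346 = 0.835 mm per year.

0.835 mm per year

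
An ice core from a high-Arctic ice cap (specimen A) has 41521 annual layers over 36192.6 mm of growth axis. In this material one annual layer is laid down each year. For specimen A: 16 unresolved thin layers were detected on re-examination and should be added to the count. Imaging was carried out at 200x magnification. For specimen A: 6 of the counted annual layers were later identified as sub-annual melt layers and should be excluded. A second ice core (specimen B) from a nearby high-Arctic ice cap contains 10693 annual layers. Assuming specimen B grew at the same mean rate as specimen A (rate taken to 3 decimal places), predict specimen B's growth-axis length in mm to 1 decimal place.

Specimen A: after corrections the count is 41521 − 6 + 16 = 41531 annual layers.
A: Mean rate = 36192.6 mm / 41531 years ≈ 0.871 mm/year.
Length of B = 0.871 × 10693 = 9313.6 mm.

9313.6 mm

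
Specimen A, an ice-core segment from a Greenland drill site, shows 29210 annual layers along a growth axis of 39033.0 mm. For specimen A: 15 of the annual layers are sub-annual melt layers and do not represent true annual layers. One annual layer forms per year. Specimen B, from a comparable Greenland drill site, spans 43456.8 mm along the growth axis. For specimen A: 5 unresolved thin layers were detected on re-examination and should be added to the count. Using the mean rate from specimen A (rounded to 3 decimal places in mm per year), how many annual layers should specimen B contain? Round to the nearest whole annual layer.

32503 annual layers

Specimen A: adjusted count: 29210 − 15 + 5 = 29200 annual layers.
A: Extension rate ≈ 39033.0 / 29200 = 1.337 mm/yr.
For B, 43456.8 / 1.337 = 32503.22 years ≈ 32503 annual layers.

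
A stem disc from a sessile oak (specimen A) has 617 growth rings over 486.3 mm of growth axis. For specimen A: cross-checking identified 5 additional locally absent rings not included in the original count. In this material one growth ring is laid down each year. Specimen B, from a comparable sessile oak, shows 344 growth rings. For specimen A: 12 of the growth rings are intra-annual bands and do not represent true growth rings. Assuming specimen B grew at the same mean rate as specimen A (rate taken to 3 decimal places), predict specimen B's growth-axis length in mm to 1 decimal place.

Specimen A: true growth ring count = 617 − 12 + 5 = 610.
A: Extension rate ≈ 486.3 / 610 = 0.797 mm/year.
B's length ≈ 0.797 × 344 = 274.2 mm.

274.2 mm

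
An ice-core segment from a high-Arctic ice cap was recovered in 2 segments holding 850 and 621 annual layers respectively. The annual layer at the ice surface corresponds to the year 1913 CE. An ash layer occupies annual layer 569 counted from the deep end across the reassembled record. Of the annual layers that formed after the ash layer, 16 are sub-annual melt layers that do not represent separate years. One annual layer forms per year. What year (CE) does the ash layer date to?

1027 CE

Total annual layers = 850 + 621 = 1471.
1471 − 569 = 902 annual layers lie beyond the ash layer toward the ice surface.
902 − 16 false = 886 true annual layers after the ash layer.
Counting back 886 years from 1913 CE places the ash layer in 1913 − 886 = 1027 CE.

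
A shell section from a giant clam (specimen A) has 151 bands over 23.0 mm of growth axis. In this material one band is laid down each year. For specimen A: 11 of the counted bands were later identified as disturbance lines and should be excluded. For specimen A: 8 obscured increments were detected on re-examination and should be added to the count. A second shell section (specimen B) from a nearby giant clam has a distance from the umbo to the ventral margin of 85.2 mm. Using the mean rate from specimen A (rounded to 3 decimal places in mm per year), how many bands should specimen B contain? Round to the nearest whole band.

550 bands

Specimen A: true band count = 151 − 11 + 8 = 148.
A: Extension rate ≈ 23.0 / 148 = 0.155 mm per year.
Specimen B: 85.2 mm / 0.155 mm per year = 549.68 years ≈ 550 bands.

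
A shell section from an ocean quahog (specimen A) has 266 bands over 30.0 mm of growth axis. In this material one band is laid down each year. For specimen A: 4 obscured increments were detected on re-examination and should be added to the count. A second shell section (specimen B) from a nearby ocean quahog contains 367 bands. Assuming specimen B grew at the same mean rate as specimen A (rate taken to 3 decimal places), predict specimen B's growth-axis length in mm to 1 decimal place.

40.7 mm

Specimen A: true band count = 266 + 4 = 270.
A: Extension rate ≈ 30.0 / 270 = 0.111 mm per year.
B's length ≈ 0.111 × 367 = 40.7 mm.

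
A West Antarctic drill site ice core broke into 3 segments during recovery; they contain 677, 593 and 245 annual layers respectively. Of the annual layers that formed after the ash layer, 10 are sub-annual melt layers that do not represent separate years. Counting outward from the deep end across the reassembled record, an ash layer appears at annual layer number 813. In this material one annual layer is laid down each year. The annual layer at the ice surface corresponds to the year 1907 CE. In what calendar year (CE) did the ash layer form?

1215 CE

Total annual layers = 677 + 593 + 245 = 1515.
Between annual layer 813 and the ice surface there are 1515 − 813 = 702 annual layers.
Removing the 10 false annual layers leaves 702 − 10 = 692 true annual layers beyond the ash layer.
Counting back 692 years from 1907 CE places the ash layer in 1907 − 692 = 1215 CE.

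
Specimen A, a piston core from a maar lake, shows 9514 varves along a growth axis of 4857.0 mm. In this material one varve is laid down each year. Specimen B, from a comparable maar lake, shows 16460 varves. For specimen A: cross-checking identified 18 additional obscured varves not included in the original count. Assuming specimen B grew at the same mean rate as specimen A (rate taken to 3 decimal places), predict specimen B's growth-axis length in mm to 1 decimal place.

8394.6 mm

Specimen A: adjusted count: 9514 + 18 = 9532 varves.
A: 4857.0 mm over 9532 years gives 4857.0 / 9532 ≈ 0.510 mm/year.
For B, 0.510 mm/year × 16460 years = 8394.6 mm.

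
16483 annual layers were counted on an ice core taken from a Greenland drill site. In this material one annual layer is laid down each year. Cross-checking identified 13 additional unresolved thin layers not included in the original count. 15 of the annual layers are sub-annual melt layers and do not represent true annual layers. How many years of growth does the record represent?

Correcting the raw count gives 16483 − 15 + 13 = 16481 true annual layers.
One annual layer per year makes the duration 16481 years.

16481 years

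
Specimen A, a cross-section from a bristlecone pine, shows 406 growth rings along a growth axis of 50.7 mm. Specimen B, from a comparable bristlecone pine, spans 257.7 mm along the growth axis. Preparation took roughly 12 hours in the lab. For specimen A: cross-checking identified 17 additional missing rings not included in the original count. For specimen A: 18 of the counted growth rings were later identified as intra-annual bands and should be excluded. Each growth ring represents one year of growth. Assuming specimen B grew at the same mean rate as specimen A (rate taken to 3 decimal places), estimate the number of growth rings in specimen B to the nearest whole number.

Specimen A: adjusted count: 406 − 18 + 17 = 405 growth rings.
A: 50.7 mm over 405 years gives 50.7 / 405 ≈ 0.125 mm/year.
Specimen B: 257.7 mm / 0.125 mm per year = 2061.60 years ≈ 2062 growth rings.

2062 growth rings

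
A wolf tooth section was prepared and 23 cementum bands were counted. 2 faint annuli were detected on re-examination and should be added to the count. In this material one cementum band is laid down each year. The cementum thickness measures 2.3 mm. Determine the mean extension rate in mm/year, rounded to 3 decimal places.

0.092 mm/year

Correcting the raw count gives 23 + 2 = 25 true cementum bands.
Extension rate ≈ 2.3 / 25 = 0.092 mm/year.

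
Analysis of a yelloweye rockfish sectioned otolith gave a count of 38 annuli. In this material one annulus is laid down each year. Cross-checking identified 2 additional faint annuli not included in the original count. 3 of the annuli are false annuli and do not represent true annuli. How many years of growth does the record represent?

37 yr

Correcting the raw count gives 38 − 3 + 2 = 37 true annuli.
With a one-to-one annulus periodicity this is 37 years.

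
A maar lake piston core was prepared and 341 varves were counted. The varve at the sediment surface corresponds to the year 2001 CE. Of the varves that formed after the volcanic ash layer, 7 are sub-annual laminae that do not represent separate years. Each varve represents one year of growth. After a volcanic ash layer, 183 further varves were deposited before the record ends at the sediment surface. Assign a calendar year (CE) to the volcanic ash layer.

1825 CE

183 varves formed after the volcanic ash layer.
Excluding 7 false varves: 183 − 7 = 176.
Counting back 176 years from 2001 CE places the volcanic ash layer in 2001 − 176 = 1825 CE.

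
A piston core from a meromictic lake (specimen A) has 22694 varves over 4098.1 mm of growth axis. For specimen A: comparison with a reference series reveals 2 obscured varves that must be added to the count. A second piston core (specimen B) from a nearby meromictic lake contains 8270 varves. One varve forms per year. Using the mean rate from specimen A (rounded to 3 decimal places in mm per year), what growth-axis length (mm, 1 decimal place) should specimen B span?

1496.9 mm

Specimen A: adjusted count: 22694 + 2 = 22696 varves.
A: Extension rate ≈ 4098.1 / 22696 = 0.181 mm/yr.
Length of B = 0.181 × 8270 = 1496.9 mm.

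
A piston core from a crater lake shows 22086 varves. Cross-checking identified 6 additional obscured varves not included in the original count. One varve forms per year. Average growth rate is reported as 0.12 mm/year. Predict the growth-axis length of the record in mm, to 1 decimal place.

After corrections the count is 22086 + 6 = 22092 varves.
22092 years at 0.12 mm/year gives 0.12 × 22092 = 2651.0 mm.

2651.0 mm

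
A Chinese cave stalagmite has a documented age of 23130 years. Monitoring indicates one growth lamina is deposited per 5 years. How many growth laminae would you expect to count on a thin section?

Expected growth laminae: 23130 / 5 = 4626.
So 4626 growth laminae should be present.

4626 growth laminae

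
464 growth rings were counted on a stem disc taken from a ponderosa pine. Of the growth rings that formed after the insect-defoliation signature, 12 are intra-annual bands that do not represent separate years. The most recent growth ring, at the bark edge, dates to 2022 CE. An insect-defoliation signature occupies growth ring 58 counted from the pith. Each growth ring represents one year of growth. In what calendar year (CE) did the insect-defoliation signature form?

464 − 58 = 406 growth rings lie beyond the insect-defoliation signature toward the bark edge.
Excluding 12 false growth rings: 406 − 12 = 394.
Counting back 394 years from 2022 CE places the insect-defoliation signature in 2022 − 394 = 1628 CE.

1628 CE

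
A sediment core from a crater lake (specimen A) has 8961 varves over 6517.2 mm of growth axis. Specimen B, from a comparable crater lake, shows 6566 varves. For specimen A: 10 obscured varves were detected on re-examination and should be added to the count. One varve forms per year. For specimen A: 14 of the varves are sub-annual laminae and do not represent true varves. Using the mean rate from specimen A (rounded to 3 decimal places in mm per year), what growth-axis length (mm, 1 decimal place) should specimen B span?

Specimen A: after corrections the count is 8961 − 14 + 10 = 8957 varves.
A: 6517.2 mm over 8957 years gives 6517.2 / 8957 ≈ 0.728 mm/year.
Length of B = 0.728 × 6566 = 4780.0 mm.

4780.0 mm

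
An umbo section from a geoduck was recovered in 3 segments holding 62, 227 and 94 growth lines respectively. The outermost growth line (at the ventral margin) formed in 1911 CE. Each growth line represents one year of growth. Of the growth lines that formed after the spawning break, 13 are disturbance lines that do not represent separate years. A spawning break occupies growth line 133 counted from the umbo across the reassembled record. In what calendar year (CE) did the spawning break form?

1674 CE

Total growth lines = 62 + 227 + 94 = 383.
Between growth line 133 and the ventral margin there are 383 − 133 = 250 growth lines.
250 − 13 false = 237 true growth lines after the spawning break.
The growth line at the ventral margin is 1911 CE, so the spawning break dates to 1911 − 237 = 1674 CE.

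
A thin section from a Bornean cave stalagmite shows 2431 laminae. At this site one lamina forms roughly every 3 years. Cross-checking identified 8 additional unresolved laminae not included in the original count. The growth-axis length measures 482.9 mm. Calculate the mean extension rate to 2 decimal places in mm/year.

0.07 mm/year

After corrections the count is 2431 + 8 = 2439 laminae.
2439 laminae at 3 years each span 2439 × 3 = 7317 years.
482.9 mm over 7317 years gives 482.9 / 7317 ≈ 0.07 mm/year.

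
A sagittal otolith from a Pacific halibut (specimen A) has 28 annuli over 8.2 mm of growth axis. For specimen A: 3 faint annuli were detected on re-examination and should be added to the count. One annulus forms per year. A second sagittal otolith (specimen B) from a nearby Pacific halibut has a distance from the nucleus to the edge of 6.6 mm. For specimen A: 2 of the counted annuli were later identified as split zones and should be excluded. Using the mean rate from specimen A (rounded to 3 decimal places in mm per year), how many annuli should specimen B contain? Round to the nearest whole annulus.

Specimen A: true annulus count = 28 − 2 + 3 = 29.
A: Extension rate ≈ 8.2 / 29 = 0.283 mm/yr.
For B, 6.6 / 0.283 = 23.32 years ≈ 23 annuli.

23 annuli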